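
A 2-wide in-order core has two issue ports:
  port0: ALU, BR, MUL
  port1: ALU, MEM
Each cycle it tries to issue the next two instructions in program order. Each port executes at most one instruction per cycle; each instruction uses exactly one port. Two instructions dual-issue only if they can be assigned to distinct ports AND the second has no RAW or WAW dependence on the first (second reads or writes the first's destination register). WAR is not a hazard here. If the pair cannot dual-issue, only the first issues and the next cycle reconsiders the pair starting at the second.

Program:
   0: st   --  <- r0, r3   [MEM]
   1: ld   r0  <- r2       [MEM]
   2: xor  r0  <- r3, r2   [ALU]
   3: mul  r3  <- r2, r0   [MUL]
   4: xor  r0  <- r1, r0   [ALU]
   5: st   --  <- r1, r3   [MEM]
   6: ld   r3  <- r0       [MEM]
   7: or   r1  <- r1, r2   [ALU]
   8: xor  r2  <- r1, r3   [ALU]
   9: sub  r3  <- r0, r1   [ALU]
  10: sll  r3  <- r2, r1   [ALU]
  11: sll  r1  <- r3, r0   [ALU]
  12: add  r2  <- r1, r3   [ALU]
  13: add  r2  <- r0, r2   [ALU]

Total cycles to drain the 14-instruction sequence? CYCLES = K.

CYCLES = 11

#0 head=0: st.MEM i0 no-port MEM/MEM
#1 head=1: ld.MEM i1 WAW r0
#2 head=2: xor.ALU i2 RAW r0
#3 head=3: mul.MUL xor.ALU i3+i4 2-wide
#4 head=5: st.MEM i5 no-port MEM/MEM
#5 head=6: ld.MEM or.ALU i6+i7 2-wide
#6 head=8: xor.ALU sub.ALU i8+i9 2-wide
#7 head=10: sll.ALU i10 RAW r3
#8 head=11: sll.ALU i11 RAW r1
#9 head=12: add.ALU i12 RAW+WAW r2
#10 head=13: add.ALU i13 tail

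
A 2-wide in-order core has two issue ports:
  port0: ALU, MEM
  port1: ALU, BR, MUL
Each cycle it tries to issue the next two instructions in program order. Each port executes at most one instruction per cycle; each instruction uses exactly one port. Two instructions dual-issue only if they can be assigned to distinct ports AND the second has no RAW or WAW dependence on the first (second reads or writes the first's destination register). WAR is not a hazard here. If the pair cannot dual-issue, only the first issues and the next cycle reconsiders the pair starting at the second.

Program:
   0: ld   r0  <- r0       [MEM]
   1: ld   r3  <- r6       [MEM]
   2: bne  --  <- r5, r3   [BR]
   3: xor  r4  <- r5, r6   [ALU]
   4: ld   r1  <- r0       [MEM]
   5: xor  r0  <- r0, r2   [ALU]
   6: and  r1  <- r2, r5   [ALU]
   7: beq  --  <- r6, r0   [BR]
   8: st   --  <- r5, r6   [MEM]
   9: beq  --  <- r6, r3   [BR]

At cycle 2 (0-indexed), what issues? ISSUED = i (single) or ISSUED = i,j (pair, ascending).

c0: i0 ld  no-port MEM/MEM
c1: i1 ld  RAW r3
c2: i2,i3 bne/xor  pair
c3: i4,i5 ld/xor  pair
c4: i6,i7 and/beq  pair
c5: i8,i9 st/beq  pair

ISSUED = 2,3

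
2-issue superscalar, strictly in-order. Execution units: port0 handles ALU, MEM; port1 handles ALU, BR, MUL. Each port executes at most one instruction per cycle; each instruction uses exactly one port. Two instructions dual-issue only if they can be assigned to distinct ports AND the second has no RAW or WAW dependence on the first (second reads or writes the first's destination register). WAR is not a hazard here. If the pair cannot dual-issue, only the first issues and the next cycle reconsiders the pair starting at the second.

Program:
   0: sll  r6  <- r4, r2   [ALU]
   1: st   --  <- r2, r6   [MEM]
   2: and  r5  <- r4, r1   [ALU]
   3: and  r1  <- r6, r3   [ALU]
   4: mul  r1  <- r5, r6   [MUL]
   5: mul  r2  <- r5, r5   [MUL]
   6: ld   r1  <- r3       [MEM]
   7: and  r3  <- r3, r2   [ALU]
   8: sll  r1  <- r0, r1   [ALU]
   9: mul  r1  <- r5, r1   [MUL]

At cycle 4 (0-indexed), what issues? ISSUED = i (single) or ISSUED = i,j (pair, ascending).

#0 head=0: sll i0 RAW r6
#1 head=1: st and i1&i2 2-wide
#2 head=3: and i3 WAW r1
#3 head=4: mul i4 no-port MUL/MUL
#4 head=5: mul ld i5&i6 2-wide
#5 head=7: and sll i7&i8 2-wide
#6 head=9: mul i9 tail

ISSUED = 5,6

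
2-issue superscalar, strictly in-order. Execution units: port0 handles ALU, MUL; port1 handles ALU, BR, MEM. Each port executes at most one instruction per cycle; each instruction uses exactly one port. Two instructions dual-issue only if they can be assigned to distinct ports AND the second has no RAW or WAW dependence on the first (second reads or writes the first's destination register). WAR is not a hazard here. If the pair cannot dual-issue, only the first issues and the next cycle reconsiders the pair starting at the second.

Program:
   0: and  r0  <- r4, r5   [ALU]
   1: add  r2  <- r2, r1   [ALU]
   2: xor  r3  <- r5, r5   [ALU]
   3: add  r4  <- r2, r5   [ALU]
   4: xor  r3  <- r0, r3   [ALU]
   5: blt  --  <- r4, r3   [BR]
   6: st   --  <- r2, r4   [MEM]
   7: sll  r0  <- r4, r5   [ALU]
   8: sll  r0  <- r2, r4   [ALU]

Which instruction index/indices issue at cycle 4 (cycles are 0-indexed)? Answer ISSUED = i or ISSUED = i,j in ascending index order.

c0: i0,i1 and+add  2-wide
c1: i2,i3 xor+add  2-wide
c2: i4 xor  RAW r3
c3: i5 blt  no-port BR/MEM
c4: i6,i7 st+sll  2-wide
c5: i8 sll  tail

ISSUED = 6,7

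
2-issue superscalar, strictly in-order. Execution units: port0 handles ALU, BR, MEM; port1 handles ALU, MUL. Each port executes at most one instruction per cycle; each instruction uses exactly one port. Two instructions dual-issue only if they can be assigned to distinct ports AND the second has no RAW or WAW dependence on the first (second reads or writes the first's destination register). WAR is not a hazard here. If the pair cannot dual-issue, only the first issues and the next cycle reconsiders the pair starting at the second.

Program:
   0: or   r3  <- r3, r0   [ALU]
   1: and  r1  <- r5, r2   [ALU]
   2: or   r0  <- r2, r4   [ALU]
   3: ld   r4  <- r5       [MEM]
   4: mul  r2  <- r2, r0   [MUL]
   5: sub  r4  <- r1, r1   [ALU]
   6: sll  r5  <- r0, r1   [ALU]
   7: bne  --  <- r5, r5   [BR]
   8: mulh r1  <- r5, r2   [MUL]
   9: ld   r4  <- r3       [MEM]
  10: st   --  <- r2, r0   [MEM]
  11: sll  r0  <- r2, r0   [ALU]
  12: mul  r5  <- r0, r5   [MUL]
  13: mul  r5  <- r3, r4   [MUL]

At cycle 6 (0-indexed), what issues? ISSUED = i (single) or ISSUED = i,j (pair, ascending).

ISSUED = 10,11

c0: i0/i1 or+and  2-wide
c1: i2/i3 or+ld  2-wide
c2: i4/i5 mul+sub  2-wide
c3: i6 sll  RAW r5
c4: i7/i8 bne+mulh  2-wide
c5: i9 ld  no-port MEM/MEM
c6: i10/i11 st+sll  2-wide
c7: i12 mul  no-port MUL/MUL
c8: i13 mul  tail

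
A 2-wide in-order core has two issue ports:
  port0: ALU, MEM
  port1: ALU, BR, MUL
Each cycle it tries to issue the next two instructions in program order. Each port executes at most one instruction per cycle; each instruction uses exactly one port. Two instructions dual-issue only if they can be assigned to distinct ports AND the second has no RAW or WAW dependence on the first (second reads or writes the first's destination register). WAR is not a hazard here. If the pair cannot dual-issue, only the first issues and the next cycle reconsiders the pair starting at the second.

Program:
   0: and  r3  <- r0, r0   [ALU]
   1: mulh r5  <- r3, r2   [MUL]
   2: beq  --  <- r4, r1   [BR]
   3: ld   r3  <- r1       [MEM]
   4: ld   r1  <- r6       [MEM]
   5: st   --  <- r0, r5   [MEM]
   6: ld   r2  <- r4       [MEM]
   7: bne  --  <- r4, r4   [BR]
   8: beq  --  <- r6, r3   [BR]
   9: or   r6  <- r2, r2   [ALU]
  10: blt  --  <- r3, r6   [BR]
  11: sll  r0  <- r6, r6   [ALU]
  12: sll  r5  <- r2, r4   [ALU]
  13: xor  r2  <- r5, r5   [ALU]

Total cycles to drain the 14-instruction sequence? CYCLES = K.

CYCLES = 10

t=0 i0:and.ALU ; RAW r3
t=1 i1:mulh.MUL ; no-port MUL/BR
t=2 i2&i3:beq.BR;ld.MEM ; pair
t=3 i4:ld.MEM ; no-port MEM/MEM
t=4 i5:st.MEM ; no-port MEM/MEM
t=5 i6&i7:ld.MEM;bne.BR ; pair
t=6 i8&i9:beq.BR;or.ALU ; pair
t=7 i10&i11:blt.BR;sll.ALU ; pair
t=8 i12:sll.ALU ; RAW r5
t=9 i13:xor.ALU ; tail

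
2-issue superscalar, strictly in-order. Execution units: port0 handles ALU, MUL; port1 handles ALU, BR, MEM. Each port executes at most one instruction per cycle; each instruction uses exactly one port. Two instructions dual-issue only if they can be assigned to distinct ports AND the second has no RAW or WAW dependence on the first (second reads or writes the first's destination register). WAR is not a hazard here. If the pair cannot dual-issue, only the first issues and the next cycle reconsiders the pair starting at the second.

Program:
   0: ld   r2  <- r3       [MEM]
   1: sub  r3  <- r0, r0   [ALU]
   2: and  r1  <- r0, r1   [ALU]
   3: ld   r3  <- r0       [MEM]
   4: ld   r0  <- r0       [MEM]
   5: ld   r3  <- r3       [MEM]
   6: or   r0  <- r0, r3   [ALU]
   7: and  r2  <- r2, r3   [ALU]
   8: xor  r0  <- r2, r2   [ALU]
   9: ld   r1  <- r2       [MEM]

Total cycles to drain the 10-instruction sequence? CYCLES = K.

CYCLES = 6

[0] i0+i1  ld.MEM;sub.ALU  -- pair
[1] i2+i3  and.ALU;ld.MEM  -- pair
[2] i4  ld.MEM  -- no-port MEM/MEM
[3] i5  ld.MEM  -- RAW r3
[4] i6+i7  or.ALU;and.ALU  -- pair
[5] i8+i9  xor.ALU;ld.MEM  -- pair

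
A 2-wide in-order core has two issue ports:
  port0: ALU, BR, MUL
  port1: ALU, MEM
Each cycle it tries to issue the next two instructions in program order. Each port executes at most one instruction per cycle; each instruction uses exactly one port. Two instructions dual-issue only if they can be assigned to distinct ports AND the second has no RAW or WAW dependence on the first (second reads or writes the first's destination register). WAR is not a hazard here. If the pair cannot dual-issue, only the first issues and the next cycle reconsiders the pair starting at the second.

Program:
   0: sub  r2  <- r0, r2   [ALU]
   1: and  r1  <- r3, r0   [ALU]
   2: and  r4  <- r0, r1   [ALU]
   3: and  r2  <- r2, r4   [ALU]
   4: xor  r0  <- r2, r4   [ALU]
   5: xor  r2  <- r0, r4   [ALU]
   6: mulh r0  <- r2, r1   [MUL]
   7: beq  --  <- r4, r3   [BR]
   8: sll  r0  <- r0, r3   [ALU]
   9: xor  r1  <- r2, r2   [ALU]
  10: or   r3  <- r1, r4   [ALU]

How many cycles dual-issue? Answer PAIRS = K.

#0 head=0: sub and i0+i1 pair
#1 head=2: and i2 RAW r4
#2 head=3: and i3 RAW r2
#3 head=4: xor i4 RAW r0
#4 head=5: xor i5 RAW r2
#5 head=6: mulh i6 no-port MUL/BR
#6 head=7: beq sll i7+i8 pair
#7 head=9: xor i9 RAW r1
#8 head=10: or i10 tail

PAIRS = 2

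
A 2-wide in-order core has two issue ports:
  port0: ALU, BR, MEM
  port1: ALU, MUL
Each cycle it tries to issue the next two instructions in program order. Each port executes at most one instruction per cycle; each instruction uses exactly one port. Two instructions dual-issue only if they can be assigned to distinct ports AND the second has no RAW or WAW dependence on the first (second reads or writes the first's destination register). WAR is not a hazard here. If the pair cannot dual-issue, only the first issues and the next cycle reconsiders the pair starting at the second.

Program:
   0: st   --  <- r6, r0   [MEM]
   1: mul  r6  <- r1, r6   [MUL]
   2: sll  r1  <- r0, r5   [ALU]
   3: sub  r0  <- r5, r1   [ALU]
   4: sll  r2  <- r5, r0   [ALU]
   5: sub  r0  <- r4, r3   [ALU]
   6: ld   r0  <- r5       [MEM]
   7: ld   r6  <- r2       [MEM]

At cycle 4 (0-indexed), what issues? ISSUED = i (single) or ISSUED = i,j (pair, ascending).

ISSUED = 6

#0 head=0: st/mul i0&i1 2-wide
#1 head=2: sll i2 RAW r1
#2 head=3: sub i3 RAW r0
#3 head=4: sll/sub i4&i5 2-wide
#4 head=6: ld i6 no-port MEM/MEM
#5 head=7: ld i7 tail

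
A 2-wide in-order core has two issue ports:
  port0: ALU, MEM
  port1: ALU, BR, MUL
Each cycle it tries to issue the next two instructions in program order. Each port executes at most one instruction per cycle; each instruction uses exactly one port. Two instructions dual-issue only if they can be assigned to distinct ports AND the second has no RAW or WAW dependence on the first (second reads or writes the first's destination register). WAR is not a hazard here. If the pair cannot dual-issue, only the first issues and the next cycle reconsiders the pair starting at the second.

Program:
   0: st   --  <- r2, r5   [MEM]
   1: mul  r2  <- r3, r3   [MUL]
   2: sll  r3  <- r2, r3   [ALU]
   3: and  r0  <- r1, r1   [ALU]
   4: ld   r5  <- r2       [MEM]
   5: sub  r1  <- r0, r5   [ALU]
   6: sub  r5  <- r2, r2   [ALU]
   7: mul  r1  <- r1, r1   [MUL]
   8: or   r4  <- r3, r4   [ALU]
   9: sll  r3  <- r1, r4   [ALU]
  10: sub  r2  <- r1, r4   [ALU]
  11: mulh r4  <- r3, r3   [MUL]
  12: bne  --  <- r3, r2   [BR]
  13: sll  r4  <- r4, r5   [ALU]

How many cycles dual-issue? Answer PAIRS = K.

PAIRS = 6

#0 head=0: st+mul i0,i1 pair
#1 head=2: sll+and i2,i3 pair
#2 head=4: ld i4 RAW r5
#3 head=5: sub+sub i5,i6 pair
#4 head=7: mul+or i7,i8 pair
#5 head=9: sll+sub i9,i10 pair
#6 head=11: mulh i11 no-port MUL/BR
#7 head=12: bne+sll i12,i13 pair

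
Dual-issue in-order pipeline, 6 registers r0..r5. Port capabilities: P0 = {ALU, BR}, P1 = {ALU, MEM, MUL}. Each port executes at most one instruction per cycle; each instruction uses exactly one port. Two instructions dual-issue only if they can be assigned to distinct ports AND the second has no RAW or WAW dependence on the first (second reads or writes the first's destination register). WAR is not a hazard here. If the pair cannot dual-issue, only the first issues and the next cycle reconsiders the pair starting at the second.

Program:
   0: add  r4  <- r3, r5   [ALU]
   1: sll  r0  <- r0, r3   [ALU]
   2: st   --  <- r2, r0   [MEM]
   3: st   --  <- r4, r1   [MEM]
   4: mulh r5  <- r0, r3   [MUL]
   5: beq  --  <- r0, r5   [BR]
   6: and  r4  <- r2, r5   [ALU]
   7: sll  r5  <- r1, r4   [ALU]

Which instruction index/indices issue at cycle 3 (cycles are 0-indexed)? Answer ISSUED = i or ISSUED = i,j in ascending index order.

  cy0 -> i0/i1 (add+sll) pair
  cy1 -> i2 (st) no-port MEM/MEM
  cy2 -> i3 (st) no-port MEM/MUL
  cy3 -> i4 (mulh) RAW r5
  cy4 -> i5/i6 (beq+and) pair
  cy5 -> i7 (sll) tail

ISSUED = 4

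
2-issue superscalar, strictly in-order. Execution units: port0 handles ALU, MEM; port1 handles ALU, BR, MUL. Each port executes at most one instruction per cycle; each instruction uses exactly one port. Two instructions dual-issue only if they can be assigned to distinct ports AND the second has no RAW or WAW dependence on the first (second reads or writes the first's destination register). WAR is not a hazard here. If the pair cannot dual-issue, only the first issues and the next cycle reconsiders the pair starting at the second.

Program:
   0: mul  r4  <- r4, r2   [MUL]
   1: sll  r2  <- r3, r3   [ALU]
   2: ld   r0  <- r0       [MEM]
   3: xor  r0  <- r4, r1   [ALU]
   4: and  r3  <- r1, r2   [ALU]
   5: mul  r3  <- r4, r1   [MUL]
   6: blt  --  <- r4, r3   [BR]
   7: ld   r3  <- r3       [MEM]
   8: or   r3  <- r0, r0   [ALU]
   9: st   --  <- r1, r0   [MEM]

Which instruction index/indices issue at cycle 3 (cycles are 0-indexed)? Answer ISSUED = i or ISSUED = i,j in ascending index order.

ISSUED = 5

c0: i0+i1 mul;sll  pair
c1: i2 ld  WAW r0
c2: i3+i4 xor;and  pair
c3: i5 mul  no-port MUL/BR
c4: i6+i7 blt;ld  pair
c5: i8+i9 or;st  pair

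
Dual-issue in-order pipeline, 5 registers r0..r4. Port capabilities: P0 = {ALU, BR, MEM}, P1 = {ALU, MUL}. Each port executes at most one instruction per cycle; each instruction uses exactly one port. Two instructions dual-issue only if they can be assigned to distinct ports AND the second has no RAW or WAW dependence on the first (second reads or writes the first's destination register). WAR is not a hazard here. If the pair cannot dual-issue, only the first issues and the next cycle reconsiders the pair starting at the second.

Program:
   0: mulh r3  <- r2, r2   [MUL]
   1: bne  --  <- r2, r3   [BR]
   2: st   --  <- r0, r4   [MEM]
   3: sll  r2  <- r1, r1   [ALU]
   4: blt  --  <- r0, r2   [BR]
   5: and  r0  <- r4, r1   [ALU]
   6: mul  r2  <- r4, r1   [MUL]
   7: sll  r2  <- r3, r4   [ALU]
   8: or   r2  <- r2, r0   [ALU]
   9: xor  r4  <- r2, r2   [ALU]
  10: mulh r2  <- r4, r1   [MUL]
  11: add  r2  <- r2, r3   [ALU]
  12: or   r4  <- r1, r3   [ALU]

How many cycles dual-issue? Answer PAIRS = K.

PAIRS = 3

#0 head=0: mulh.MUL i0 RAW r3
#1 head=1: bne.BR i1 no-port BR/MEM
#2 head=2: st.MEM+sll.ALU i2+i3 2-wide
#3 head=4: blt.BR+and.ALU i4+i5 2-wide
#4 head=6: mul.MUL i6 WAW r2
#5 head=7: sll.ALU i7 RAW+WAW r2
#6 head=8: or.ALU i8 RAW r2
#7 head=9: xor.ALU i9 RAW r4
#8 head=10: mulh.MUL i10 RAW+WAW r2
#9 head=11: add.ALU+or.ALU i11+i12 2-wide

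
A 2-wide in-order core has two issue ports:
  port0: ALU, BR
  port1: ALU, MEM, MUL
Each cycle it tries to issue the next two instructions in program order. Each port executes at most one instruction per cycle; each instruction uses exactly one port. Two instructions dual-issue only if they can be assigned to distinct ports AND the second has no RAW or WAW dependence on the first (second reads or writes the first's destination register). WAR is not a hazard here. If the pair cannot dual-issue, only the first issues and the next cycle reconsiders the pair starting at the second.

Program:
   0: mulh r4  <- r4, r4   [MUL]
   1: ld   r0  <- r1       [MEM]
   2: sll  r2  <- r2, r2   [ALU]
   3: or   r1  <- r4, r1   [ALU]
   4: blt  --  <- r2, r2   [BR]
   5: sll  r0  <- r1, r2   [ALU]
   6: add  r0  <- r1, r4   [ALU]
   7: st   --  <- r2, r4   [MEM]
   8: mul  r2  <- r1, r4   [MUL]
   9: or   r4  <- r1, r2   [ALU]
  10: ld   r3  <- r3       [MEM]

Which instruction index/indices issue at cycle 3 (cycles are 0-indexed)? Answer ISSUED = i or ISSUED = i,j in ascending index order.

ISSUED = 5

  cy0 -> i0 (mulh) no-port MUL/MEM
  cy1 -> i1&i2 (ld/sll) pair
  cy2 -> i3&i4 (or/blt) pair
  cy3 -> i5 (sll) WAW r0
  cy4 -> i6&i7 (add/st) pair
  cy5 -> i8 (mul) RAW r2
  cy6 -> i9&i10 (or/ld) pair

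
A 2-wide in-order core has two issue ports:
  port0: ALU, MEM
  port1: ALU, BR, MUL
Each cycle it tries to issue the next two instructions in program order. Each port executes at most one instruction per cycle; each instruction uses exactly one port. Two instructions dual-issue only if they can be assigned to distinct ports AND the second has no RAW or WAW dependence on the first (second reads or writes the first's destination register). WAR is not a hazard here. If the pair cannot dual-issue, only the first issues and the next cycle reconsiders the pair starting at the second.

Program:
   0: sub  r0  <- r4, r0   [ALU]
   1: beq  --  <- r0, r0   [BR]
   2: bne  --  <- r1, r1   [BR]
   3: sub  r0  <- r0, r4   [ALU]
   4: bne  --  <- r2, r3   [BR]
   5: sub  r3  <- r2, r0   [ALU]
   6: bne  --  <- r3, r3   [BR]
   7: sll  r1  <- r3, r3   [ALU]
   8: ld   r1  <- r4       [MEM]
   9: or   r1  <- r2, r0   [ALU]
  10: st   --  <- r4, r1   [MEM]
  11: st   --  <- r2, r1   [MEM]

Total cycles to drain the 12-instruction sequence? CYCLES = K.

t=0 i0:sub.ALU ; RAW r0
t=1 i1:beq.BR ; no-port BR/BR
t=2 i2/i3:bne.BR/sub.ALU ; pair
t=3 i4/i5:bne.BR/sub.ALU ; pair
t=4 i6/i7:bne.BR/sll.ALU ; pair
t=5 i8:ld.MEM ; WAW r1
t=6 i9:or.ALU ; RAW r1
t=7 i10:st.MEM ; no-port MEM/MEM
t=8 i11:st.MEM ; tail

CYCLES = 9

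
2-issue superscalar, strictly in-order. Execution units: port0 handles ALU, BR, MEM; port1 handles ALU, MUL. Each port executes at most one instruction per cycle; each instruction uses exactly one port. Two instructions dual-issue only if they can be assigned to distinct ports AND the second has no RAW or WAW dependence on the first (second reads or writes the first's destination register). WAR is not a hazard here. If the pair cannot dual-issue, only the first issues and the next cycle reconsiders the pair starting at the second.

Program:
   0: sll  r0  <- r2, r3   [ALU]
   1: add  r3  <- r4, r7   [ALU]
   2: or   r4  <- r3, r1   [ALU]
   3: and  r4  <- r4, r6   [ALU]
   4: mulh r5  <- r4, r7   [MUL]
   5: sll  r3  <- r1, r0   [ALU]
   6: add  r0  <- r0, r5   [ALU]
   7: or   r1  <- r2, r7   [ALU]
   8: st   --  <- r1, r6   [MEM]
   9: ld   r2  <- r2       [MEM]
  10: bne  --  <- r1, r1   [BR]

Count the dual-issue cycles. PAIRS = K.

c0: i0&i1 sll.ALU+add.ALU  2-wide
c1: i2 or.ALU  RAW+WAW r4
c2: i3 and.ALU  RAW r4
c3: i4&i5 mulh.MUL+sll.ALU  2-wide
c4: i6&i7 add.ALU+or.ALU  2-wide
c5: i8 st.MEM  no-port MEM/MEM
c6: i9 ld.MEM  no-port MEM/BR
c7: i10 bne.BR  tail

PAIRS = 3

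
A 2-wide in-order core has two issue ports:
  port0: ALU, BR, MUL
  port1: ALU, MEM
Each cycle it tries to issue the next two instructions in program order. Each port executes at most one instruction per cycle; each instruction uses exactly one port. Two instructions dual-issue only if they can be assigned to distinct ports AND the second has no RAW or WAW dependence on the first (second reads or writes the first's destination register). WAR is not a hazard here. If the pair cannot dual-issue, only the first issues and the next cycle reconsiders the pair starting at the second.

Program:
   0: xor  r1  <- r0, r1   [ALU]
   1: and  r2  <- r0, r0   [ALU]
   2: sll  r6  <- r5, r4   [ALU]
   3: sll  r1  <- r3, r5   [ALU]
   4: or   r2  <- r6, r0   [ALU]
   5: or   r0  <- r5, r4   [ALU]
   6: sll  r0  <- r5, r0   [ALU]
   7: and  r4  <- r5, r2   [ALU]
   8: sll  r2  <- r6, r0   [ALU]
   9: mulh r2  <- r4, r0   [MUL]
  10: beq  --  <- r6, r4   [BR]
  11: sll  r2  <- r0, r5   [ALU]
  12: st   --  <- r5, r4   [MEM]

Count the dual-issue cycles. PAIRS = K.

PAIRS = 5

t=0 i0,i1:xor/and ; 2-wide
t=1 i2,i3:sll/sll ; 2-wide
t=2 i4,i5:or/or ; 2-wide
t=3 i6,i7:sll/and ; 2-wide
t=4 i8:sll ; WAW r2
t=5 i9:mulh ; no-port MUL/BR
t=6 i10,i11:beq/sll ; 2-wide
t=7 i12:st ; tail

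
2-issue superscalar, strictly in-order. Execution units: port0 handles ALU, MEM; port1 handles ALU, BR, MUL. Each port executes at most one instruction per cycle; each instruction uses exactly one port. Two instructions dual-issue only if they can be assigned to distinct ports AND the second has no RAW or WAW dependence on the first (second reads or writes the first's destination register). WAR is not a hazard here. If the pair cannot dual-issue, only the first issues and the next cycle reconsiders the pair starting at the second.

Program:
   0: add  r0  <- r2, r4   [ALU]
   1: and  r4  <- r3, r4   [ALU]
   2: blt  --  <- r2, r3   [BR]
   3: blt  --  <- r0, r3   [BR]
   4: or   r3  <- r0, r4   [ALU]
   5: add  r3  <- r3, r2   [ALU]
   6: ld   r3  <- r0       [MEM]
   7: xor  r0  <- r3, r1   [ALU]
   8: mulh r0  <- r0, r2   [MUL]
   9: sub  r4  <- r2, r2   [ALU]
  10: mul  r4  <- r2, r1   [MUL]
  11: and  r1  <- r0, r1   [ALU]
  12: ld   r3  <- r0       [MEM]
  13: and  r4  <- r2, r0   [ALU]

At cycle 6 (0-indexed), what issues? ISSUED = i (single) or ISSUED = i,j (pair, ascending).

ISSUED = 8,9

c0: i0/i1 add.ALU and.ALU  2-wide
c1: i2 blt.BR  no-port BR/BR
c2: i3/i4 blt.BR or.ALU  2-wide
c3: i5 add.ALU  WAW r3
c4: i6 ld.MEM  RAW r3
c5: i7 xor.ALU  RAW+WAW r0
c6: i8/i9 mulh.MUL sub.ALU  2-wide
c7: i10/i11 mul.MUL and.ALU  2-wide
c8: i12/i13 ld.MEM and.ALU  2-wide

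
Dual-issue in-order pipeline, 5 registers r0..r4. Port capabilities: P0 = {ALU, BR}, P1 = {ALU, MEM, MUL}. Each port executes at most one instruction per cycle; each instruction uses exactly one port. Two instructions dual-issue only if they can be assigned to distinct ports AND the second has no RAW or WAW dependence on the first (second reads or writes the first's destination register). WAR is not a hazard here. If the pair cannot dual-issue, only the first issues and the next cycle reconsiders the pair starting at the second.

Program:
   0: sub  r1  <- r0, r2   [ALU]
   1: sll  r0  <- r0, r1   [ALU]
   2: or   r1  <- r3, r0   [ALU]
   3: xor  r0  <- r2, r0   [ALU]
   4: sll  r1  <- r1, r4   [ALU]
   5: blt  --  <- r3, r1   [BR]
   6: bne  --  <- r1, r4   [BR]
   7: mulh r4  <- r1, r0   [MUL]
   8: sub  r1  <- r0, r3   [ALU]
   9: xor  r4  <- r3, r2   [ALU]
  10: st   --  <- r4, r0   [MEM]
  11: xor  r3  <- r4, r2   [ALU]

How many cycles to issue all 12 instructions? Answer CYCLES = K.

CYCLES = 8

c0: i0 sub  RAW r1
c1: i1 sll  RAW r0
c2: i2+i3 or+xor  pair
c3: i4 sll  RAW r1
c4: i5 blt  no-port BR/BR
c5: i6+i7 bne+mulh  pair
c6: i8+i9 sub+xor  pair
c7: i10+i11 st+xor  pair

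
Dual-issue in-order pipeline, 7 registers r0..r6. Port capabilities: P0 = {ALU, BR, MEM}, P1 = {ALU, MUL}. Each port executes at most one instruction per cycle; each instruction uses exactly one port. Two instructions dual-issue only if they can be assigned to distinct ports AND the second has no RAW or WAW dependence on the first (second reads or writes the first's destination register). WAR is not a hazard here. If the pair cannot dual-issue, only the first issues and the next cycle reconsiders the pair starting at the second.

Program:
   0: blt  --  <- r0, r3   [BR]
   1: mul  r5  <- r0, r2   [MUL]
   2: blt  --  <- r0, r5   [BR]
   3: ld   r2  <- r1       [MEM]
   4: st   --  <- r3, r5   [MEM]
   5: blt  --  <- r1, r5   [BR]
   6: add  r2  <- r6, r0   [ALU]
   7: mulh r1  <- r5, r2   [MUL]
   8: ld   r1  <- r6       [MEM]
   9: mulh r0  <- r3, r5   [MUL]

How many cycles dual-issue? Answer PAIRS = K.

0. blt;mul @i0,i1  | dual
1. blt @i2  | no-port BR/MEM
2. ld @i3  | no-port MEM/MEM
3. st @i4  | no-port MEM/BR
4. blt;add @i5,i6  | dual
5. mulh @i7  | WAW r1
6. ld;mulh @i8,i9  | dual

PAIRS = 3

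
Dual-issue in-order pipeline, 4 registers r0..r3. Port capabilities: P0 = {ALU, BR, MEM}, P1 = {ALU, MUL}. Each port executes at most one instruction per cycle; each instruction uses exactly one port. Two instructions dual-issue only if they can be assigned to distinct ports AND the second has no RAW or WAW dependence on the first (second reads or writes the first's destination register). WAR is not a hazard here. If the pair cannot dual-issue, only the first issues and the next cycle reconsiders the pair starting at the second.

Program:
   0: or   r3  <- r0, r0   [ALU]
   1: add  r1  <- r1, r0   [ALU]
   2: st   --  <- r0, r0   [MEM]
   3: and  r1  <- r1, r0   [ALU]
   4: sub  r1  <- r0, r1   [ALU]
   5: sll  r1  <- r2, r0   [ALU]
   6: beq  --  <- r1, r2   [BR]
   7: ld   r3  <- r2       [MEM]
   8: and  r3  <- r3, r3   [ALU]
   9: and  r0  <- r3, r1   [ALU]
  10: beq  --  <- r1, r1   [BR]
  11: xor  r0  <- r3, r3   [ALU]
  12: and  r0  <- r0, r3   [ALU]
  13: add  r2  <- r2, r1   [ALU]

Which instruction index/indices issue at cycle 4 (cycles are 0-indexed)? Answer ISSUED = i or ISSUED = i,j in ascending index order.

ISSUED = 6

  cy0 -> i0,i1 (or;add) pair
  cy1 -> i2,i3 (st;and) pair
  cy2 -> i4 (sub) WAW r1
  cy3 -> i5 (sll) RAW r1
  cy4 -> i6 (beq) no-port BR/MEM
  cy5 -> i7 (ld) RAW+WAW r3
  cy6 -> i8 (and) RAW r3
  cy7 -> i9,i10 (and;beq) pair
  cy8 -> i11 (xor) RAW+WAW r0
  cy9 -> i12,i13 (and;add) pair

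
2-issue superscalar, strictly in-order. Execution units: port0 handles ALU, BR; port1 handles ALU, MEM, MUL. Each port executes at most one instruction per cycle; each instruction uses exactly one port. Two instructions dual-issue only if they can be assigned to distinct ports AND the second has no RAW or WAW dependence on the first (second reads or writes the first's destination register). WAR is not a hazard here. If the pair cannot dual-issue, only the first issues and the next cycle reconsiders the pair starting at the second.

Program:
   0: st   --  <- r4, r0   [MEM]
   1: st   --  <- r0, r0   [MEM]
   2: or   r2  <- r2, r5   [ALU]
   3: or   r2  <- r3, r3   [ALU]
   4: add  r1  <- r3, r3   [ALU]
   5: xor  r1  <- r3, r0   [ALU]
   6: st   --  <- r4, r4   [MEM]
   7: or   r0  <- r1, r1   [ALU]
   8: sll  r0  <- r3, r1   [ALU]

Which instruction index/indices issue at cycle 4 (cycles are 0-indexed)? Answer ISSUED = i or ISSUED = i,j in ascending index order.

t=0 i0:st ; no-port MEM/MEM
t=1 i1/i2:st/or ; 2-wide
t=2 i3/i4:or/add ; 2-wide
t=3 i5/i6:xor/st ; 2-wide
t=4 i7:or ; WAW r0
t=5 i8:sll ; tail

ISSUED = 7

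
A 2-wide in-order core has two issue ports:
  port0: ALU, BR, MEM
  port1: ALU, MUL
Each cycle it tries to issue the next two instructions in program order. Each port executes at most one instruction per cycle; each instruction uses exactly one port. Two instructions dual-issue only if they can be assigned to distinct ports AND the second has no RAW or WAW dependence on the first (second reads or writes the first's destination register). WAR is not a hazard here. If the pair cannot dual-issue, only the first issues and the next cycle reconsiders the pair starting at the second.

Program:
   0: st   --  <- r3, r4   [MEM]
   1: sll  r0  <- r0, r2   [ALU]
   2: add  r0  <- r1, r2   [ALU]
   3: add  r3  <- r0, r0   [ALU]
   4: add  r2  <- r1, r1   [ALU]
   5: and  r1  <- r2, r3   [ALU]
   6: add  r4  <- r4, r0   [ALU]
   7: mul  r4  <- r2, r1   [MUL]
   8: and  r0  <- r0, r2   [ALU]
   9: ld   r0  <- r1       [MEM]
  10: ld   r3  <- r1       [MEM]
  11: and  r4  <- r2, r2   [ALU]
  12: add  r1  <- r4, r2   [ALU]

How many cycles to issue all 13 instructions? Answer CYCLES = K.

CYCLES = 8

c0: i0,i1 st;sll  pair
c1: i2 add  RAW r0
c2: i3,i4 add;add  pair
c3: i5,i6 and;add  pair
c4: i7,i8 mul;and  pair
c5: i9 ld  no-port MEM/MEM
c6: i10,i11 ld;and  pair
c7: i12 add  tail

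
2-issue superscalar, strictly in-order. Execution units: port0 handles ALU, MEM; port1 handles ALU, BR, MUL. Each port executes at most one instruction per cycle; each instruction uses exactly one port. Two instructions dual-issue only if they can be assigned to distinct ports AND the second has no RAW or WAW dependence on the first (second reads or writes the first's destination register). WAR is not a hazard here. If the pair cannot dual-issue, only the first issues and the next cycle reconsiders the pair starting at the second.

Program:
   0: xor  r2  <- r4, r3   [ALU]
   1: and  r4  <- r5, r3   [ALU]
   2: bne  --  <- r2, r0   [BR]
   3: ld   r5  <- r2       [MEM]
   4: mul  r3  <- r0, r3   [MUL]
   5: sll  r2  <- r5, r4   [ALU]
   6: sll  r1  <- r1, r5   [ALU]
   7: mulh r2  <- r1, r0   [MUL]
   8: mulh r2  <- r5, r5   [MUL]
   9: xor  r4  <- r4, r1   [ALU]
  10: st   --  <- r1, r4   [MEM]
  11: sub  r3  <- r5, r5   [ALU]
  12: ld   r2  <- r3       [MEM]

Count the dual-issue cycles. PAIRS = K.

c0: i0/i1 xor.ALU;and.ALU  pair
c1: i2/i3 bne.BR;ld.MEM  pair
c2: i4/i5 mul.MUL;sll.ALU  pair
c3: i6 sll.ALU  RAW r1
c4: i7 mulh.MUL  no-port MUL/MUL
c5: i8/i9 mulh.MUL;xor.ALU  pair
c6: i10/i11 st.MEM;sub.ALU  pair
c7: i12 ld.MEM  tail

PAIRS = 5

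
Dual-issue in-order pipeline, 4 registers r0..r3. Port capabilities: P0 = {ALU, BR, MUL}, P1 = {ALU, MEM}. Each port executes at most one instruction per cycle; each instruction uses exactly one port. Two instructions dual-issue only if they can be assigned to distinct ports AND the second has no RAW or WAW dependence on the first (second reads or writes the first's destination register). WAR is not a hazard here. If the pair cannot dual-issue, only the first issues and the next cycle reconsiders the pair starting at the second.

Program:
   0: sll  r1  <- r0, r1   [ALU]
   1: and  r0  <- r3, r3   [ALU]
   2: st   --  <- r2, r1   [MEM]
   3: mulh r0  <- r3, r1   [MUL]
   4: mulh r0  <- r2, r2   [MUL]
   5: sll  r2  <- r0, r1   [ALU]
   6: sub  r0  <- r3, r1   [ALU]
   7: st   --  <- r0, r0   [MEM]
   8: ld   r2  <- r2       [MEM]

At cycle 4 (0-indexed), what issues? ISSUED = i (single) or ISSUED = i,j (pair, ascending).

ISSUED = 7

[0] i0,i1  sll+and  -- pair
[1] i2,i3  st+mulh  -- pair
[2] i4  mulh  -- RAW r0
[3] i5,i6  sll+sub  -- pair
[4] i7  st  -- no-port MEM/MEM
[5] i8  ld  -- tail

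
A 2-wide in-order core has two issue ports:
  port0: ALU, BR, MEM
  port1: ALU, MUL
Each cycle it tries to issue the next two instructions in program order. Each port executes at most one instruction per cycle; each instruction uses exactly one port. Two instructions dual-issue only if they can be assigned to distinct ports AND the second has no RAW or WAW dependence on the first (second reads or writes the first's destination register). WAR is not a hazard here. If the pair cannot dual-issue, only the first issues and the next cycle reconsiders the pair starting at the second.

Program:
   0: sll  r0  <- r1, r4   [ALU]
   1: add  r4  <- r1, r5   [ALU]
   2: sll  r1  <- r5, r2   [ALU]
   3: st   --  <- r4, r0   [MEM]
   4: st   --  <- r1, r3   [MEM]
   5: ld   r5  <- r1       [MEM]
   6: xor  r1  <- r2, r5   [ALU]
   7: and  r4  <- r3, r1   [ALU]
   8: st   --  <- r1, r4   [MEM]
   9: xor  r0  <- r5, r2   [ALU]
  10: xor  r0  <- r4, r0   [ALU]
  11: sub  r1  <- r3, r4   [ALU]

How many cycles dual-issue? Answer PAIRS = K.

PAIRS = 4

0. sll.ALU/add.ALU @i0/i1  | pair
1. sll.ALU/st.MEM @i2/i3  | pair
2. st.MEM @i4  | no-port MEM/MEM
3. ld.MEM @i5  | RAW r5
4. xor.ALU @i6  | RAW r1
5. and.ALU @i7  | RAW r4
6. st.MEM/xor.ALU @i8/i9  | pair
7. xor.ALU/sub.ALU @i10/i11  | pair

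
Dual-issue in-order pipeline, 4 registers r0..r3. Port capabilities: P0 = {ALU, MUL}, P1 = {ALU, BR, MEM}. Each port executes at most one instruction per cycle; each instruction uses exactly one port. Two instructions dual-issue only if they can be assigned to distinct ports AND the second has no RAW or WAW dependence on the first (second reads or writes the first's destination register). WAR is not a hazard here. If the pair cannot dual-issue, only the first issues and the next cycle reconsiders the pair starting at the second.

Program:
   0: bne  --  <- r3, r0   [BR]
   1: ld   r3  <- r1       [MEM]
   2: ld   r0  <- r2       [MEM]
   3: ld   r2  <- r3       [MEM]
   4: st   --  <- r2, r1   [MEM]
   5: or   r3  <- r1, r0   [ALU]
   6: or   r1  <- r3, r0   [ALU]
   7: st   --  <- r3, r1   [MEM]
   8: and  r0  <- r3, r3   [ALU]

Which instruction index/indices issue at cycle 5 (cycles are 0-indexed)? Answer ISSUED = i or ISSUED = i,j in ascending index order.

t=0 i0:bne ; no-port BR/MEM
t=1 i1:ld ; no-port MEM/MEM
t=2 i2:ld ; no-port MEM/MEM
t=3 i3:ld ; no-port MEM/MEM
t=4 i4,i5:st+or ; 2-wide
t=5 i6:or ; RAW r1
t=6 i7,i8:st+and ; 2-wide

ISSUED = 6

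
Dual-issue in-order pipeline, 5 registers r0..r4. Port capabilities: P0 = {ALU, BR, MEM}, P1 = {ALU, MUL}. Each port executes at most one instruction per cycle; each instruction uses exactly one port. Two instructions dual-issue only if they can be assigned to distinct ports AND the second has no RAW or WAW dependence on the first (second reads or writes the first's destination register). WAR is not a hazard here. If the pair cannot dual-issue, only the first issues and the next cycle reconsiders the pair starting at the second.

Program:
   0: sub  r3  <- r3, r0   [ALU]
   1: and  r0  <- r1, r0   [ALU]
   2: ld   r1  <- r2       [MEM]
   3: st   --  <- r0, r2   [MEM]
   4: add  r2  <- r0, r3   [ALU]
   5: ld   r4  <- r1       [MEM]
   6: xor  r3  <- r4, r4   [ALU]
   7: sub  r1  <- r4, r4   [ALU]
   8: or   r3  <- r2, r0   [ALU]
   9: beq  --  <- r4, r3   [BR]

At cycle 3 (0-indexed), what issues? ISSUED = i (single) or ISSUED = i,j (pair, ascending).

  cy0 -> i0/i1 (sub.ALU+and.ALU) dual
  cy1 -> i2 (ld.MEM) no-port MEM/MEM
  cy2 -> i3/i4 (st.MEM+add.ALU) dual
  cy3 -> i5 (ld.MEM) RAW r4
  cy4 -> i6/i7 (xor.ALU+sub.ALU) dual
  cy5 -> i8 (or.ALU) RAW r3
  cy6 -> i9 (beq.BR) tail

ISSUED = 5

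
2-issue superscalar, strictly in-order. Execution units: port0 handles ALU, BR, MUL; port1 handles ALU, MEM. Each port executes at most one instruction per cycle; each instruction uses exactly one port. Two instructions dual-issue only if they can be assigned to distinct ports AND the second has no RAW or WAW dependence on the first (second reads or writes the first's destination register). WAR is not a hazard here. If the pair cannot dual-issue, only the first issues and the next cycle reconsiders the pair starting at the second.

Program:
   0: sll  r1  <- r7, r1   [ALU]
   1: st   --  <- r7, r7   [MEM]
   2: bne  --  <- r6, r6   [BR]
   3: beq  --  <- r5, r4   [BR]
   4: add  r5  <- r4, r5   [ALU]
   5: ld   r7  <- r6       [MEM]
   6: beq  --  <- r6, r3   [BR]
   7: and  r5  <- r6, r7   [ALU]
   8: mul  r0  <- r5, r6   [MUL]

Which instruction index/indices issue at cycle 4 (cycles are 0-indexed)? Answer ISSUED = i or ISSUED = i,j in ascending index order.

ISSUED = 7

t=0 i0&i1:sll.ALU/st.MEM ; 2-wide
t=1 i2:bne.BR ; no-port BR/BR
t=2 i3&i4:beq.BR/add.ALU ; 2-wide
t=3 i5&i6:ld.MEM/beq.BR ; 2-wide
t=4 i7:and.ALU ; RAW r5
t=5 i8:mul.MUL ; tail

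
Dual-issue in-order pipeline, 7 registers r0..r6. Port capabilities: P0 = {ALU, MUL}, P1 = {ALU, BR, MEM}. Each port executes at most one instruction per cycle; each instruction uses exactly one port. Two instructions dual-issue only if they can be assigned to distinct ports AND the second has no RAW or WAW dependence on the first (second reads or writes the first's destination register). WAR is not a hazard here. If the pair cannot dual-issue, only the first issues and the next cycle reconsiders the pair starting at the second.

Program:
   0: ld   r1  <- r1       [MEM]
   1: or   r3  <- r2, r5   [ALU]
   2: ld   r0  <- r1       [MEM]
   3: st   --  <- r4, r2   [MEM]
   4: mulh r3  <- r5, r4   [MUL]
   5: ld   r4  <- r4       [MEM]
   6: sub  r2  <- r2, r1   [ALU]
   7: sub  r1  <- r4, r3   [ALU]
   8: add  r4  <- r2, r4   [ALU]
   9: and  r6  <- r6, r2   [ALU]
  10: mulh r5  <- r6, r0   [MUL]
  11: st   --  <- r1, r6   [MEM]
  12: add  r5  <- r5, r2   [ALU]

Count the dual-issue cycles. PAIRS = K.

PAIRS = 5

t=0 i0/i1:ld.MEM;or.ALU ; dual
t=1 i2:ld.MEM ; no-port MEM/MEM
t=2 i3/i4:st.MEM;mulh.MUL ; dual
t=3 i5/i6:ld.MEM;sub.ALU ; dual
t=4 i7/i8:sub.ALU;add.ALU ; dual
t=5 i9:and.ALU ; RAW r6
t=6 i10/i11:mulh.MUL;st.MEM ; dual
t=7 i12:add.ALU ; tail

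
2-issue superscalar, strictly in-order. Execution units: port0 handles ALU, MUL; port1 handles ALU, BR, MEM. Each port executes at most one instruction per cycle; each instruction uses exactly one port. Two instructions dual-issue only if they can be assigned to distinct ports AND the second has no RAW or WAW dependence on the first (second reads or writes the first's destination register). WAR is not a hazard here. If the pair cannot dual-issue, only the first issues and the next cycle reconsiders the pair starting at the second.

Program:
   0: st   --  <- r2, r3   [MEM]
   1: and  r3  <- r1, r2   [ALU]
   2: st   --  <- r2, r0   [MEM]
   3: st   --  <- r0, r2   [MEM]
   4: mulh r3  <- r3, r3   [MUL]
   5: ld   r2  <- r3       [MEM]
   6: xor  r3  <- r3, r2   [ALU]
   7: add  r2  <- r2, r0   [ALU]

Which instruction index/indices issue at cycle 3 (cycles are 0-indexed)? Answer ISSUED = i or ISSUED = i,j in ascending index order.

ISSUED = 5

t=0 i0,i1:st.MEM+and.ALU ; dual
t=1 i2:st.MEM ; no-port MEM/MEM
t=2 i3,i4:st.MEM+mulh.MUL ; dual
t=3 i5:ld.MEM ; RAW r2
t=4 i6,i7:xor.ALU+add.ALU ; dual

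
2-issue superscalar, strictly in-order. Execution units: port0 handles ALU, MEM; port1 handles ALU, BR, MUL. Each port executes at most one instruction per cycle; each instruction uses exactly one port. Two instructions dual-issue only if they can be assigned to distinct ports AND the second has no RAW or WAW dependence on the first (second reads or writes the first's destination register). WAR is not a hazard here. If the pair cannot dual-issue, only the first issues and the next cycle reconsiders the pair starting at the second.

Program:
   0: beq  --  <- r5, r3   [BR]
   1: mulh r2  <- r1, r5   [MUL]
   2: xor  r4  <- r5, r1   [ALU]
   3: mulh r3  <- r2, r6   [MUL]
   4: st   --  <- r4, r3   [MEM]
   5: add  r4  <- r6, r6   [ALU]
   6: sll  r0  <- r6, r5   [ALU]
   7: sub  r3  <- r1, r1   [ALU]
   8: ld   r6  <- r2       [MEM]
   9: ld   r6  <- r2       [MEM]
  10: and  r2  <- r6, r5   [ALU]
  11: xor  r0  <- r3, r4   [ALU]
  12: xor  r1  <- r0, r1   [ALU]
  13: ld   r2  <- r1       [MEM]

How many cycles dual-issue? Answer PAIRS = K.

[0] i0  beq  -- no-port BR/MUL
[1] i1+i2  mulh+xor  -- dual
[2] i3  mulh  -- RAW r3
[3] i4+i5  st+add  -- dual
[4] i6+i7  sll+sub  -- dual
[5] i8  ld  -- no-port MEM/MEM
[6] i9  ld  -- RAW r6
[7] i10+i11  and+xor  -- dual
[8] i12  xor  -- RAW r1
[9] i13  ld  -- tail

PAIRS = 4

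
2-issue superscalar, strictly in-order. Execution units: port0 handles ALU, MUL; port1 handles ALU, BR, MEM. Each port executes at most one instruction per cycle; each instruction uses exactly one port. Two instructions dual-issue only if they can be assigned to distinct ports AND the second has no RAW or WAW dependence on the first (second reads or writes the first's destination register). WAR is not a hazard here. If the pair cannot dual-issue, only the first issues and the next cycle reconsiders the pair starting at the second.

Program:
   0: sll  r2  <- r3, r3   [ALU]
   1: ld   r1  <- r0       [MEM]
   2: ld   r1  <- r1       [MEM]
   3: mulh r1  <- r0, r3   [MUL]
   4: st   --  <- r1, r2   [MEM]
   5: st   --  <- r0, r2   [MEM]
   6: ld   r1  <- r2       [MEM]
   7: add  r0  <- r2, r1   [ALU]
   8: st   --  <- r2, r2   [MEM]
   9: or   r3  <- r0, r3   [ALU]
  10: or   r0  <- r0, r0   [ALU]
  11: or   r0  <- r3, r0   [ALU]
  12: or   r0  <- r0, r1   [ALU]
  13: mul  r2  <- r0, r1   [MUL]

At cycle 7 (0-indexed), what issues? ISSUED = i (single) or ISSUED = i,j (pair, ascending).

ISSUED = 9,10

  cy0 -> i0+i1 (sll.ALU+ld.MEM) pair
  cy1 -> i2 (ld.MEM) WAW r1
  cy2 -> i3 (mulh.MUL) RAW r1
  cy3 -> i4 (st.MEM) no-port MEM/MEM
  cy4 -> i5 (st.MEM) no-port MEM/MEM
  cy5 -> i6 (ld.MEM) RAW r1
  cy6 -> i7+i8 (add.ALU+st.MEM) pair
  cy7 -> i9+i10 (or.ALU+or.ALU) pair
  cy8 -> i11 (or.ALU) RAW+WAW r0
  cy9 -> i12 (or.ALU) RAW r0
  cy10 -> i13 (mul.MUL) tail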